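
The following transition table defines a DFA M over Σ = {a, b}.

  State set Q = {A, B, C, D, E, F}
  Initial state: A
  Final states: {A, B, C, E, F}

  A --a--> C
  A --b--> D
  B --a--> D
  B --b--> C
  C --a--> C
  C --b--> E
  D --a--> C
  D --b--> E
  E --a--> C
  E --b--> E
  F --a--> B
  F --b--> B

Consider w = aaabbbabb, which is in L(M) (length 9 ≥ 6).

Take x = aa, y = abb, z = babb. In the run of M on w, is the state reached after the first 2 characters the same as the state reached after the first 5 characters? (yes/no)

no

Run of M on the first 5 characters of w = a a a b b:
  step 0: A  (start)
  step 1: C  (read a: A→C)
  step 2: C  (read a: C→C)
  step 3: C  (read a: C→C)
  step 4: E  (read b: C→E)
  step 5: E  (read b: E→E)

After x (step 2): C. After xy (step 5): E.
They differ (C ≠ E), so y is not a cycle from the state after x; this split is not the one the pumping-lemma construction produces, and pumping y need not keep the string in L(M).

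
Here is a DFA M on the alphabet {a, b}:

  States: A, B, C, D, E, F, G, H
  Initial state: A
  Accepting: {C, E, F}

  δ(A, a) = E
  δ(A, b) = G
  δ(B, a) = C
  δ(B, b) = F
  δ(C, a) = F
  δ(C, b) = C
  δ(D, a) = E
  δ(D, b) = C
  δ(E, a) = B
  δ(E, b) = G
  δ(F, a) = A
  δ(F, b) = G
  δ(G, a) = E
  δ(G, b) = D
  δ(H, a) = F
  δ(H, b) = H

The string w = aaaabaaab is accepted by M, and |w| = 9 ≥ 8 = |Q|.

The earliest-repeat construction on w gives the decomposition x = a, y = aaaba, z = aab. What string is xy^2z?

aaaabaaaabaaab

xy^2z = a·aaaba·aaaba·aab = aaaabaaaabaaab.
Reading y = aaaba takes M from E back to E, so after x·y·y the machine is still in E, and z then leads to the accepting state C. Hence aaaabaaaabaaab ∈ L(M).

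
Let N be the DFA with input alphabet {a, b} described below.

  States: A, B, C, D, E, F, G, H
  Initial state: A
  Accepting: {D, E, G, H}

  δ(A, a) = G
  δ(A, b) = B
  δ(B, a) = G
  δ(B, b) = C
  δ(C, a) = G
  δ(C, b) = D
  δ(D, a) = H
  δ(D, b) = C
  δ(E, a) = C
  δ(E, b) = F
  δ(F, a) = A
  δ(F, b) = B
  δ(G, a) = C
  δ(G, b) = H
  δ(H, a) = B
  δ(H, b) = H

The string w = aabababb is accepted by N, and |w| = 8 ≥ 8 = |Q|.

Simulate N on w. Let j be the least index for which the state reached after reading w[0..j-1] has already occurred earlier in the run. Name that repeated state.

H

Run of N on w = a a b a b a b b:
  step 0: A  (start)
  step 1: G  (read a: A→G)
  step 2: C  (read a: G→C)
  step 3: D  (read b: C→D)
  step 4: H  (read a: D→H)
  step 5: H  (read b: H→H)   ← first repeat (H seen earlier)
  step 6: B  (read a: H→B)
  step 7: C  (read b: B→C)
  step 8: D  (read b: C→D)

The earliest repeat is at step j = 5: N is in H, which it already visited at step i = 4.
Since N has 8 states, any run of length ≥ 8 visits 8+1 states, so by pigeonhole some state repeats within the first 8 steps — that repeat gives the pumpable loop.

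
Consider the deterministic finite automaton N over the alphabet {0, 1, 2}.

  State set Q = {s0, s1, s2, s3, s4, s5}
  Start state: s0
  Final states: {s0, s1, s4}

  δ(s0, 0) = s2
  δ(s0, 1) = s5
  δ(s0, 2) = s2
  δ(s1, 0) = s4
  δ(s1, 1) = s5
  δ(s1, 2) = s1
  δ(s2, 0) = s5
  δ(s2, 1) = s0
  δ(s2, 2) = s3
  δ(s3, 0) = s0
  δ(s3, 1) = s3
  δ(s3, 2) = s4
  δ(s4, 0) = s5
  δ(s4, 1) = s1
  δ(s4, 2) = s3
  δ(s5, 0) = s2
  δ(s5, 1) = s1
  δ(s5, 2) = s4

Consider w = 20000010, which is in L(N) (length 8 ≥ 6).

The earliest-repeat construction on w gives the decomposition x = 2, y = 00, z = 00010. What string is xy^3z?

200000000010

xy^3z = 2·00·00·00·00010 = 200000000010.
Reading y = 00 takes N from s2 back to s2, so after x·y·y·y the machine is still in s2, and z then leads to the accepting state s4. Hence 200000000010 ∈ L(N).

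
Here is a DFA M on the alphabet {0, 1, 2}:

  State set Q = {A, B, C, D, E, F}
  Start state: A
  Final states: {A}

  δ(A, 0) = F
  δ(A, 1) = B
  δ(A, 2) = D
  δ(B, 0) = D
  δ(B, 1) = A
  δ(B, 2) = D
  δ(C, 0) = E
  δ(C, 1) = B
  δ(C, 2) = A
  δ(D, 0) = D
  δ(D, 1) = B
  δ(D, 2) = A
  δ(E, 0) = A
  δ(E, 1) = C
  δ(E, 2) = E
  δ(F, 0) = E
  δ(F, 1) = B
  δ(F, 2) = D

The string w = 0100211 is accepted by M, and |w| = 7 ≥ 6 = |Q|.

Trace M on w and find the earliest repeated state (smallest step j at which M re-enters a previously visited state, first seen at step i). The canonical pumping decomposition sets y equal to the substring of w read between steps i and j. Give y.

0

Run of M on w = 0 1 0 0 2 1 1:
  step 0: A  (start)
  step 1: F  (read 0: A→F)
  step 2: B  (read 1: F→B)
  step 3: D  (read 0: B→D)
  step 4: D  (read 0: D→D)   ← first repeat (D seen earlier)
  step 5: A  (read 2: D→A)
  step 6: B  (read 1: A→B)
  step 7: A  (read 1: B→A)

So i = 3, j = 4, giving x = w[0:3] = 010, y = w[3:4] = 0, z = w[4:7] = 211.
Check: |xy| = 4 ≤ 6 and |y| = 1 ≥ 1. Reading y takes M from D back to D, so every xyⁱz is accepted.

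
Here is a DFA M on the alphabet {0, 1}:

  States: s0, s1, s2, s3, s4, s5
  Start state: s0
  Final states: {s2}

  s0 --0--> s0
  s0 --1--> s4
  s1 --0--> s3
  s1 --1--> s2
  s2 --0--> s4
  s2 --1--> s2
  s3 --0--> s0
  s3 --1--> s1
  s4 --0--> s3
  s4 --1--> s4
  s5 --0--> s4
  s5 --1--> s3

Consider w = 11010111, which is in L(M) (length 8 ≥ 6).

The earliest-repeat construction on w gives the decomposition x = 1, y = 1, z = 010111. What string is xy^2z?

111010111

xy^2z = 1·1·1·010111 = 111010111.
Reading y = 1 takes M from s4 back to s4, so after x·y·y the machine is still in s4, and z then leads to the accepting state s2. Hence 111010111 ∈ L(M).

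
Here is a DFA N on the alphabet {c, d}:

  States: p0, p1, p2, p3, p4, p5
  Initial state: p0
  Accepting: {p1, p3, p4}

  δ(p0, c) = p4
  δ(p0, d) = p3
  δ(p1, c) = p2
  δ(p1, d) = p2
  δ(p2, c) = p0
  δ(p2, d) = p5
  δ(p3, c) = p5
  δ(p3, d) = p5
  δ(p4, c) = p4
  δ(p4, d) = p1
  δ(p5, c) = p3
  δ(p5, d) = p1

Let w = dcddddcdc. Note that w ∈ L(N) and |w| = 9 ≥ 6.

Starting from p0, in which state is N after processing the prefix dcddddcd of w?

Run of N on the first 8 characters of w = d c d d d d c d:
  step 0: p0  (start)
  step 1: p3  (read d: p0→p3)
  step 2: p5  (read c: p3→p5)
  step 3: p1  (read d: p5→p1)
  step 4: p2  (read d: p1→p2)
  step 5: p5  (read d: p2→p5)
  step 6: p1  (read d: p5→p1)
  step 7: p2  (read c: p1→p2)
  step 8: p5  (read d: p2→p5)

After reading 8 characters, N is in state p5.
(This kind of state-tracing is the core of the pumping-lemma construction: with 6 states, pigeonhole forces a repeat within the first 6 steps.)

p5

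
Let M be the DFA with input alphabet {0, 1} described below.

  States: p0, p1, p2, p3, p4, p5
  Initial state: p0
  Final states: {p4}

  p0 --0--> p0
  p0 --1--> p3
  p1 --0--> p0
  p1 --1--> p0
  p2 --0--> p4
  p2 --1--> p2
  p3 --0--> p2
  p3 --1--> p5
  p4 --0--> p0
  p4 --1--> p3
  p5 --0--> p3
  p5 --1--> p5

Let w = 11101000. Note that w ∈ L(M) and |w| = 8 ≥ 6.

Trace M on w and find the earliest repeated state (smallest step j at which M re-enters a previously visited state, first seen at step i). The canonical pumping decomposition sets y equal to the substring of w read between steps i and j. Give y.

State sequence: p0 -1-> p3 -1-> p5 -1-> p5 -0-> p3 -1-> p5 -0-> p3 -0-> p2 -0-> p4
First repeat at step 3: p5 was already visited.

So i = 2, j = 3, giving x = w[0:2] = 11, y = w[2:3] = 1, z = w[3:8] = 01000.
Check: |xy| = 3 ≤ 6 and |y| = 1 ≥ 1. Reading y takes M from p5 back to p5, so every xyⁱz is accepted.

1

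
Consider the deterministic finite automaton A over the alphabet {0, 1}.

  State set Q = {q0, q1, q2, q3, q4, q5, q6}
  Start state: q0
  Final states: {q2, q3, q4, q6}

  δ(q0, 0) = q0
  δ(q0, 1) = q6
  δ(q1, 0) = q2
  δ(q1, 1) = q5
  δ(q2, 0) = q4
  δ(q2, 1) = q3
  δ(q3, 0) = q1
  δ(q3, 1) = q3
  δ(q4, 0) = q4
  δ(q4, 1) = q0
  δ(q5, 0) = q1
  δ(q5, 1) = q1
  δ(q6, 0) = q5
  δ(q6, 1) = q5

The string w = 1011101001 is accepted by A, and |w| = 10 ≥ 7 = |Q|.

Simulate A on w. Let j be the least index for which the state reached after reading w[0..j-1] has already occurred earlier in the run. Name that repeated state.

q5

State sequence: q0 -1-> q6 -0-> q5 -1-> q1 -1-> q5 -1-> q1 -0-> q2 -1-> q3 -0-> q1 -0-> q2 -1-> q3
First repeat at step 4: q5 was already visited.

The earliest repeat is at step j = 4: A is in q5, which it already visited at step i = 2.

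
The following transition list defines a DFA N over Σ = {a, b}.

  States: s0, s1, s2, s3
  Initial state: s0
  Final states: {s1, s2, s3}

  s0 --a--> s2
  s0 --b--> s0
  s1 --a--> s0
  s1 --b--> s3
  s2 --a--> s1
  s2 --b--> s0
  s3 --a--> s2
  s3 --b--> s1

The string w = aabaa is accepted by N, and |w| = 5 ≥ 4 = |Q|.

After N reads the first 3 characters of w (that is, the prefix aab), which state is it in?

Run of N on the first 3 characters of w = a a b:
  step 0: s0  (start)
  step 1: s2  (read a: s0→s2)
  step 2: s1  (read a: s2→s1)
  step 3: s3  (read b: s1→s3)

After reading 3 characters, N is in state s3.

s3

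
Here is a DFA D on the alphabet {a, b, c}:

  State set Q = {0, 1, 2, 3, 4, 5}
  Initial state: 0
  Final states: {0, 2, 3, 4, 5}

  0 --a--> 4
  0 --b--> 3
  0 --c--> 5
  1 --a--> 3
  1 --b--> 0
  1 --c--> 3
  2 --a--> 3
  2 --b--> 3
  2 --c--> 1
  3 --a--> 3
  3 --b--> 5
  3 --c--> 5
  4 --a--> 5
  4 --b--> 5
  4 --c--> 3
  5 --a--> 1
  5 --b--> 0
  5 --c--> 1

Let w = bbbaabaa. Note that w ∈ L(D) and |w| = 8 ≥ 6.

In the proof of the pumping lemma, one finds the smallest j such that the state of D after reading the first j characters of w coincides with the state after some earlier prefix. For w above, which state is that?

0

Run of D on w = b b b a a b a a:
  step 0: 0  (start)
  step 1: 3  (read b: 0→3)
  step 2: 5  (read b: 3→5)
  step 3: 0  (read b: 5→0)   ← first repeat (0 seen earlier)
  step 4: 4  (read a: 0→4)
  step 5: 5  (read a: 4→5)
  step 6: 0  (read b: 5→0)
  step 7: 4  (read a: 0→4)
  step 8: 5  (read a: 4→5)

The earliest repeat is at step j = 3: D is in 0, which it already visited at step i = 0.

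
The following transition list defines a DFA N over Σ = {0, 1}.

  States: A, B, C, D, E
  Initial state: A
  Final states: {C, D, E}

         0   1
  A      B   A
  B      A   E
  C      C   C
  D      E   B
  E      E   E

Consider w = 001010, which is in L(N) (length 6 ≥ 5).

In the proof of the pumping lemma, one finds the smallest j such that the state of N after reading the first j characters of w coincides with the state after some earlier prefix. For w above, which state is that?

A

Run of N on w = 0 0 1 0 1 0:
  step 0: A  (start)
  step 1: B  (read 0: A→B)
  step 2: A  (read 0: B→A)   ← first repeat (A seen earlier)
  step 3: A  (read 1: A→A)
  step 4: B  (read 0: A→B)
  step 5: E  (read 1: B→E)
  step 6: E  (read 0: E→E)

The earliest repeat is at step j = 2: N is in A, which it already visited at step i = 0.
With |Q| = 5, pigeonhole forces a state repeat no later than step 5; the substring read between the first and second visits to that state can be pumped.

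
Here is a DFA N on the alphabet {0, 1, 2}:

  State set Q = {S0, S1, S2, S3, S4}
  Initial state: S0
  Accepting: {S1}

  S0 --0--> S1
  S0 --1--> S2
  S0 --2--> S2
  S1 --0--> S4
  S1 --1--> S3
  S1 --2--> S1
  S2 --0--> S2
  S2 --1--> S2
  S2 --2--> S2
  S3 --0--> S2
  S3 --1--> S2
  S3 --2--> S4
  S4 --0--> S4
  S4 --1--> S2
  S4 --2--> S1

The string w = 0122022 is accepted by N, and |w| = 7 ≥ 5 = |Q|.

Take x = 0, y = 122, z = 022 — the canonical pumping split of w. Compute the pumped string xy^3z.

xy^3z = 0·122·122·122·022 = 0122122122022.
Reading y = 122 takes N from S1 back to S1, so after x·y·y·y the machine is still in S1, and z then leads to the accepting state S1. Hence 0122122122022 ∈ L(N).

0122122122022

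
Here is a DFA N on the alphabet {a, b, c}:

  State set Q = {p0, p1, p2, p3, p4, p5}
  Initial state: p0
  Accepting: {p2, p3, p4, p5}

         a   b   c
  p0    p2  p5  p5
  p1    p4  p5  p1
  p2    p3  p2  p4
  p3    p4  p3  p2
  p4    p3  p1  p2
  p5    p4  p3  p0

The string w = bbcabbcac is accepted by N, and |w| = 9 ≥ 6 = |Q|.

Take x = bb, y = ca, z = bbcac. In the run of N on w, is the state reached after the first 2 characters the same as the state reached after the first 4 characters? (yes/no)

State sequence: p0 -b-> p5 -b-> p3 -c-> p2 -a-> p3

After x (step 2): p3. After xy (step 4): p3.
They match, so y = ca drives N around a cycle from p3 back to itself; pumping y any number of times keeps N in p3 before reading z, and xyⁱz ∈ L(N) for every i ≥ 0.

yes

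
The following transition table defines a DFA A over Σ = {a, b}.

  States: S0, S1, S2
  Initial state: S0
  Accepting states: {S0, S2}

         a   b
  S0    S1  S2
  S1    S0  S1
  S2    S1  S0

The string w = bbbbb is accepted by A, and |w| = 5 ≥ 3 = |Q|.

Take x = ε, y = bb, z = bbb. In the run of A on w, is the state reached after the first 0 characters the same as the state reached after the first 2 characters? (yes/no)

yes

State sequence: S0 -b-> S2 -b-> S0

After x (step 0): S0. After xy (step 2): S0.
They match, so y = bb drives A around a cycle from S0 back to itself; pumping y any number of times keeps A in S0 before reading z, and xyⁱz ∈ L(A) for every i ≥ 0.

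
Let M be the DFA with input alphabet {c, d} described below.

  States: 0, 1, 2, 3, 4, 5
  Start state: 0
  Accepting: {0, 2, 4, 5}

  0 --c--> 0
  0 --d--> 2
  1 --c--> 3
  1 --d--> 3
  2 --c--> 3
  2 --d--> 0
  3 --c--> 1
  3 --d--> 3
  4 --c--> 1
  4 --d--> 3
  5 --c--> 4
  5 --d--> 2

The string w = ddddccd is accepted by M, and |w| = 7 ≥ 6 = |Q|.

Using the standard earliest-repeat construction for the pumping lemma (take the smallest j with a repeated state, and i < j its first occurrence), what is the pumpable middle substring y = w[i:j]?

Run of M on w = d d d d c c d:
  step 0: 0  (start)
  step 1: 2  (read d: 0→2)
  step 2: 0  (read d: 2→0)   ← first repeat (0 seen earlier)
  step 3: 2  (read d: 0→2)
  step 4: 0  (read d: 2→0)
  step 5: 0  (read c: 0→0)
  step 6: 0  (read c: 0→0)
  step 7: 2  (read d: 0→2)

So i = 0, j = 2, giving x = w[0:0] = ε, y = w[0:2] = dd, z = w[2:7] = ddccd.
Check: |xy| = 2 ≤ 6 and |y| = 2 ≥ 1. Reading y takes M from 0 back to 0, so every xyⁱz is accepted.

dd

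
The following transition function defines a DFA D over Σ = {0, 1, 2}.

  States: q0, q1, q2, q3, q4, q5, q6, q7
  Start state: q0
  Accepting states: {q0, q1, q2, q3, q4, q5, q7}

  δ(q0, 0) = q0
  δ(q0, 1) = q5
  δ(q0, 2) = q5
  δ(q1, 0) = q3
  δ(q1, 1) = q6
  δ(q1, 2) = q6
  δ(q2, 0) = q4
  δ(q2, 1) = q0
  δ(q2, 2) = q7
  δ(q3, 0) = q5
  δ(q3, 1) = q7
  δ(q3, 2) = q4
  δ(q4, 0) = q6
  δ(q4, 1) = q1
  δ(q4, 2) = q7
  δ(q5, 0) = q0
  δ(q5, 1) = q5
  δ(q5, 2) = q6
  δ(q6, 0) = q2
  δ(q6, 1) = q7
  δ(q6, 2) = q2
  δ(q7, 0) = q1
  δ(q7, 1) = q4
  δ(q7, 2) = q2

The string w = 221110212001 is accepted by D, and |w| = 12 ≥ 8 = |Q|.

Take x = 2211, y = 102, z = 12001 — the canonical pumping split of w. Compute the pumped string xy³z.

xy^3z = 2211·102·102·102·12001 = 221110210210212001.
Reading y = 102 takes D from q4 back to q4, so after x·y·y·y the machine is still in q4, and z then leads to the accepting state q1. Hence 221110210210212001 ∈ L(D).

221110210210212001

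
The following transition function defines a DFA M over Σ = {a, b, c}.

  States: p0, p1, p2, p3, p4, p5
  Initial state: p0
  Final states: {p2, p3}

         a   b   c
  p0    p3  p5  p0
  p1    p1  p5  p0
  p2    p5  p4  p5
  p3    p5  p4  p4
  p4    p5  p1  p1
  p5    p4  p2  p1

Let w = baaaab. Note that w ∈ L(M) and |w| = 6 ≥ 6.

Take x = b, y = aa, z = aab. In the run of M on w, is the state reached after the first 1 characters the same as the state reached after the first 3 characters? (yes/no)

yes

Run of M on the first 3 characters of w = b a a:
  step 0: p0  (start)
  step 1: p5  (read b: p0→p5)
  step 2: p4  (read a: p5→p4)
  step 3: p5  (read a: p4→p5)

After x (step 1): p5. After xy (step 3): p5.
They match, so y = aa drives M around a cycle from p5 back to itself; pumping y any number of times keeps M in p5 before reading z, and xyⁱz ∈ L(M) for every i ≥ 0.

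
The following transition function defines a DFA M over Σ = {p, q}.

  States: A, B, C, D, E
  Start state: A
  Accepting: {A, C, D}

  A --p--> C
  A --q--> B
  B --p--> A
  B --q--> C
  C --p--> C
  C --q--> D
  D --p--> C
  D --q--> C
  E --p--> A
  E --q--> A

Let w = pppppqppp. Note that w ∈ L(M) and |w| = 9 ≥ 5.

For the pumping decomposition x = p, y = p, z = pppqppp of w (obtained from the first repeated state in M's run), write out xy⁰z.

xy⁰z = xz = p·pppqppp = ppppqppp.
Reading y = p takes M from C back to C, so after x the machine is still in C, and z then leads to the accepting state C. Hence ppppqppp ∈ L(M).

ppppqppp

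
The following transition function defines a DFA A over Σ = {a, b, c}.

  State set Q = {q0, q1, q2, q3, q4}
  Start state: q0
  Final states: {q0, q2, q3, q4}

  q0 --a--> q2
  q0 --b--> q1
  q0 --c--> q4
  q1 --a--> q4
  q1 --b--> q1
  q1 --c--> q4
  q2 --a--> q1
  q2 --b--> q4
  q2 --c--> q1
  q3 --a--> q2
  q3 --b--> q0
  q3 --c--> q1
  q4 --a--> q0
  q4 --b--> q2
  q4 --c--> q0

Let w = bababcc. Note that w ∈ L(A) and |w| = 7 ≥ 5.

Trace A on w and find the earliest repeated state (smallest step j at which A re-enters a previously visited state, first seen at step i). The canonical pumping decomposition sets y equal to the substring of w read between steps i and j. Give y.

Run of A on w = b a b a b c c:
  step 0: q0  (start)
  step 1: q1  (read b: q0→q1)
  step 2: q4  (read a: q1→q4)
  step 3: q2  (read b: q4→q2)
  step 4: q1  (read a: q2→q1)   ← first repeat (q1 seen earlier)
  step 5: q1  (read b: q1→q1)
  step 6: q4  (read c: q1→q4)
  step 7: q0  (read c: q4→q0)

So i = 1, j = 4, giving x = w[0:1] = b, y = w[1:4] = aba, z = w[4:7] = bcc.
Check: |xy| = 4 ≤ 5 and |y| = 3 ≥ 1. Reading y takes A from q1 back to q1, so every xyⁱz is accepted.
With |Q| = 5, pigeonhole forces a state repeat no later than step 5; the substring read between the first and second visits to that state can be pumped.

aba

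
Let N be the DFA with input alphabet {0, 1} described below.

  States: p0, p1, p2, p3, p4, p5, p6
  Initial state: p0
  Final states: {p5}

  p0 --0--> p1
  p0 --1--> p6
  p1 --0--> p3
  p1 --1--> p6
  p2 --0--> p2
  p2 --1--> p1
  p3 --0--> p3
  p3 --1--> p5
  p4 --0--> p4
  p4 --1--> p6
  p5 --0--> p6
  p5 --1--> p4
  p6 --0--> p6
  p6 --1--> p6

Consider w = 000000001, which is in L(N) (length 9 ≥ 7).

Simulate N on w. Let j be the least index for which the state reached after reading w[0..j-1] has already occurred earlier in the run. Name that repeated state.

p3

Run of N on w = 0 0 0 0 0 0 0 0 1:
  step 0: p0  (start)
  step 1: p1  (read 0: p0→p1)
  step 2: p3  (read 0: p1→p3)
  step 3: p3  (read 0: p3→p3)   ← first repeat (p3 seen earlier)
  step 4: p3  (read 0: p3→p3)
  step 5: p3  (read 0: p3→p3)
  step 6: p3  (read 0: p3→p3)
  step 7: p3  (read 0: p3→p3)
  step 8: p3  (read 0: p3→p3)
  step 9: p5  (read 1: p3→p5)

The earliest repeat is at step j = 3: N is in p3, which it already visited at step i = 2.
With |Q| = 7, pigeonhole forces a state repeat no later than step 7; the substring read between the first and second visits to that state can be pumped.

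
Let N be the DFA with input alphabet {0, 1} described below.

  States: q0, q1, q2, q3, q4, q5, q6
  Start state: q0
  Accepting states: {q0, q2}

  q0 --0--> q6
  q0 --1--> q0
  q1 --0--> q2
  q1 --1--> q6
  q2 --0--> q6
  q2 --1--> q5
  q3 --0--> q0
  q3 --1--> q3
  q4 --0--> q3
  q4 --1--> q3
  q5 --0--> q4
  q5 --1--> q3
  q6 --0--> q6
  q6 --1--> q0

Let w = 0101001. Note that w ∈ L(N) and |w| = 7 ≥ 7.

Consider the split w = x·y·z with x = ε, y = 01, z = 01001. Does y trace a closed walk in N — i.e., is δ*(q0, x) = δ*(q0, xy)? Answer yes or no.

yes

State sequence: q0 -0-> q6 -1-> q0

After x (step 0): q0. After xy (step 2): q0.
They match, so y = 01 drives N around a cycle from q0 back to itself; pumping y any number of times keeps N in q0 before reading z, and xyⁱz ∈ L(N) for every i ≥ 0.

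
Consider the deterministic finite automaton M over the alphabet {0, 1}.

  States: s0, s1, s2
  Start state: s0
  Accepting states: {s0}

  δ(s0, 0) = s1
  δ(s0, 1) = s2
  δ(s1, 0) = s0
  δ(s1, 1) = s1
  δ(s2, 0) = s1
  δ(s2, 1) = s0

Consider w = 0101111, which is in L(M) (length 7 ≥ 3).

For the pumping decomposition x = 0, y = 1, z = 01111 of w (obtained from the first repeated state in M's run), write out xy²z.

xy^2z = 0·1·1·01111 = 01101111.
Reading y = 1 takes M from s1 back to s1, so after x·y·y the machine is still in s1, and z then leads to the accepting state s0. Hence 01101111 ∈ L(M).

01101111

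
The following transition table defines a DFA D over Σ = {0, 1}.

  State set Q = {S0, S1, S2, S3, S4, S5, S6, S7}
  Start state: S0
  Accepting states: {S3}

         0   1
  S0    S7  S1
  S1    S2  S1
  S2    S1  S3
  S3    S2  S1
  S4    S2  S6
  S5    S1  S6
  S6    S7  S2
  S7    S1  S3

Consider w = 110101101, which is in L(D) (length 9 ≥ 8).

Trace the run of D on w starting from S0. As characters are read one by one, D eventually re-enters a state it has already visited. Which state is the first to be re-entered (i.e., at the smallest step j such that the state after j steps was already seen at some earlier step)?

S1

State sequence: S0 -1-> S1 -1-> S1 -0-> S2 -1-> S3 -0-> S2 -1-> S3 -1-> S1 -0-> S2 -1-> S3
First repeat at step 2: S1 was already visited.

The earliest repeat is at step j = 2: D is in S1, which it already visited at step i = 1.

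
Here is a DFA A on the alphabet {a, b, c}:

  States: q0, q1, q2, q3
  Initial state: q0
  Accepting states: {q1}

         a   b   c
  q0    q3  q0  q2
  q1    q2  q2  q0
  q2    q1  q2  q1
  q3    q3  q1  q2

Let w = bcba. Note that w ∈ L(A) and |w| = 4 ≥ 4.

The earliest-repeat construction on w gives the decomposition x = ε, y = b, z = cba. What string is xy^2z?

xy^2z = ε·b·b·cba = bbcba.
Reading y = b takes A from q0 back to q0, so after x·y·y the machine is still in q0, and z then leads to the accepting state q1. Hence bbcba ∈ L(A).

bbcba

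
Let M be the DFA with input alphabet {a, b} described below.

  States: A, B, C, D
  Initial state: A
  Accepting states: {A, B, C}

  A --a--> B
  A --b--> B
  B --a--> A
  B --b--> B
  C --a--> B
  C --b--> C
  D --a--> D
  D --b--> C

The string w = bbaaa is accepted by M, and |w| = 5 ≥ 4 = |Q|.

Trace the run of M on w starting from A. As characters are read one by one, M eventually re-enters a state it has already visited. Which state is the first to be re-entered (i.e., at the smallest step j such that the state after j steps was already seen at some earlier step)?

B

Run of M on w = b b a a a:
  step 0: A  (start)
  step 1: B  (read b: A→B)
  step 2: B  (read b: B→B)   ← first repeat (B seen earlier)
  step 3: A  (read a: B→A)
  step 4: B  (read a: A→B)
  step 5: A  (read a: B→A)

The earliest repeat is at step j = 2: M is in B, which it already visited at step i = 1.
Since M has 4 states, any run of length ≥ 4 visits 4+1 states, so by pigeonhole some state repeats within the first 4 steps — that repeat gives the pumpable loop.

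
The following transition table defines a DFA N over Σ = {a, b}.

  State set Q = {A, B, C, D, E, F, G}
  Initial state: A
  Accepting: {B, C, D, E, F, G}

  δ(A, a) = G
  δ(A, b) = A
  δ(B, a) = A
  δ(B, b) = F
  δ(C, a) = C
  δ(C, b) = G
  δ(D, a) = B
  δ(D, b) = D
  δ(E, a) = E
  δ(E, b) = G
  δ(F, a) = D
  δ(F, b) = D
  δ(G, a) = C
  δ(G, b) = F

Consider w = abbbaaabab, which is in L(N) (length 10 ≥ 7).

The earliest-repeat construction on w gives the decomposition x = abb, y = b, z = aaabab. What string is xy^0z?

abbaaabab

xy⁰z = xz = abb·aaabab = abbaaabab.
Reading y = b takes N from D back to D, so after x the machine is still in D, and z then leads to the accepting state D. Hence abbaaabab ∈ L(N).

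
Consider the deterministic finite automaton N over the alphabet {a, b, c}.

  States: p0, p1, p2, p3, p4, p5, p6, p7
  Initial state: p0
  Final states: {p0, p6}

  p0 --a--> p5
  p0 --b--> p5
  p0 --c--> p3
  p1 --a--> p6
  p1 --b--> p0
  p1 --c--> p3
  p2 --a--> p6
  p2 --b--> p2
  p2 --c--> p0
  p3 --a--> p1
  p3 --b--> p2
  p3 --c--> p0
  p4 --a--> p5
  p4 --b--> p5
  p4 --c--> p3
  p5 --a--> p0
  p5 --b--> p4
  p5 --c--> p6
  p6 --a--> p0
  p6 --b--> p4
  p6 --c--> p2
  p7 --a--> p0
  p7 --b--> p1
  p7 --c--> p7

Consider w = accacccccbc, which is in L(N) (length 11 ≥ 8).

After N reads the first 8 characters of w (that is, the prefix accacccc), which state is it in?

State sequence: p0 -a-> p5 -c-> p6 -c-> p2 -a-> p6 -c-> p2 -c-> p0 -c-> p3 -c-> p0

After reading 8 characters, N is in state p0.

p0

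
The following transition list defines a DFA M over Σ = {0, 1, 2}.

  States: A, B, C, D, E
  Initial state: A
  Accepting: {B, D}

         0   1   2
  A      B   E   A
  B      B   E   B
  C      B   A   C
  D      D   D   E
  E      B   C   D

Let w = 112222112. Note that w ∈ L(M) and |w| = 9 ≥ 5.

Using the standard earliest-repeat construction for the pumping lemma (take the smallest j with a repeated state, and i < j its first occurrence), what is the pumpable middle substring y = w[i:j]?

Run of M on w = 1 1 2 2 2 2 1 1 2:
  step 0: A  (start)
  step 1: E  (read 1: A→E)
  step 2: C  (read 1: E→C)
  step 3: C  (read 2: C→C)   ← first repeat (C seen earlier)
  step 4: C  (read 2: C→C)
  step 5: C  (read 2: C→C)
  step 6: C  (read 2: C→C)
  step 7: A  (read 1: C→A)
  step 8: E  (read 1: A→E)
  step 9: D  (read 2: E→D)

So i = 2, j = 3, giving x = w[0:2] = 11, y = w[2:3] = 2, z = w[3:9] = 222112.
Check: |xy| = 3 ≤ 5 and |y| = 1 ≥ 1. Reading y takes M from C back to C, so every xyⁱz is accepted.

2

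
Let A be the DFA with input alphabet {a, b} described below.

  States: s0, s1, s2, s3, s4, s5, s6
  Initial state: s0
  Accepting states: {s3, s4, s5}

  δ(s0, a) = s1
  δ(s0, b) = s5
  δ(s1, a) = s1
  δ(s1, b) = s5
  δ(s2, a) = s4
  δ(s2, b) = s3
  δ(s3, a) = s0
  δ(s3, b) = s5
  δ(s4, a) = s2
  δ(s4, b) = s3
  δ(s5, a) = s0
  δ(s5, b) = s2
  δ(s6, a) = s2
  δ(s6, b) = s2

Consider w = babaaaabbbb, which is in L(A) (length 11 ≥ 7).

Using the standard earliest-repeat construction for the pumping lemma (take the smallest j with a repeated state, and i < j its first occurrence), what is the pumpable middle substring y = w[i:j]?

ba

State sequence: s0 -b-> s5 -a-> s0 -b-> s5 -a-> s0 -a-> s1 -a-> s1 -a-> s1 -b-> s5 -b-> s2 -b-> s3 -b-> s5
First repeat at step 2: s0 was already visited.

So i = 0, j = 2, giving x = w[0:0] = ε, y = w[0:2] = ba, z = w[2:11] = baaaabbbb.
Check: |xy| = 2 ≤ 7 and |y| = 2 ≥ 1. Reading y takes A from s0 back to s0, so every xyⁱz is accepted.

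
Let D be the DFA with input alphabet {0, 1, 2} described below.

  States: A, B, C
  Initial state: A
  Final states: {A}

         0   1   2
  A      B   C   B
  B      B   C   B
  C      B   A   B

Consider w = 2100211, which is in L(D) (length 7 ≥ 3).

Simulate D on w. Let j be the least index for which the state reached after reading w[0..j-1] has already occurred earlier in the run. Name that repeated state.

B

Run of D on w = 2 1 0 0 2 1 1:
  step 0: A  (start)
  step 1: B  (read 2: A→B)
  step 2: C  (read 1: B→C)
  step 3: B  (read 0: C→B)   ← first repeat (B seen earlier)
  step 4: B  (read 0: B→B)
  step 5: B  (read 2: B→B)
  step 6: C  (read 1: B→C)
  step 7: A  (read 1: C→A)

The earliest repeat is at step j = 3: D is in B, which it already visited at step i = 1.
The DFA has 3 states, so the proof of the pumping lemma guarantees a repeated state among the first 3+1 visited; the segment between the two visits is the pumpable y.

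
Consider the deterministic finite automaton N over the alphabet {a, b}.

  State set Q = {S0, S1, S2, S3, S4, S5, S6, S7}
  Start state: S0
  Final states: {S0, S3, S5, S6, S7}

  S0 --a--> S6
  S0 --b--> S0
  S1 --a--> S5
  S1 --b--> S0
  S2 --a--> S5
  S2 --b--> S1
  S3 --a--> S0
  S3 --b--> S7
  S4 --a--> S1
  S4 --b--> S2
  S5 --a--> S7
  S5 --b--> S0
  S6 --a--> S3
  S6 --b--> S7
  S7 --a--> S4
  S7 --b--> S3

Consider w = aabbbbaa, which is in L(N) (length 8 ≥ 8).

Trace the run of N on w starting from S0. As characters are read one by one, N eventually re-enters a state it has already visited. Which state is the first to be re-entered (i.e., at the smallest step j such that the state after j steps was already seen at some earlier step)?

State sequence: S0 -a-> S6 -a-> S3 -b-> S7 -b-> S3 -b-> S7 -b-> S3 -a-> S0 -a-> S6
First repeat at step 4: S3 was already visited.

The earliest repeat is at step j = 4: N is in S3, which it already visited at step i = 2.
Since N has 8 states, any run of length ≥ 8 visits 8+1 states, so by pigeonhole some state repeats within the first 8 steps — that repeat gives the pumpable loop.

S3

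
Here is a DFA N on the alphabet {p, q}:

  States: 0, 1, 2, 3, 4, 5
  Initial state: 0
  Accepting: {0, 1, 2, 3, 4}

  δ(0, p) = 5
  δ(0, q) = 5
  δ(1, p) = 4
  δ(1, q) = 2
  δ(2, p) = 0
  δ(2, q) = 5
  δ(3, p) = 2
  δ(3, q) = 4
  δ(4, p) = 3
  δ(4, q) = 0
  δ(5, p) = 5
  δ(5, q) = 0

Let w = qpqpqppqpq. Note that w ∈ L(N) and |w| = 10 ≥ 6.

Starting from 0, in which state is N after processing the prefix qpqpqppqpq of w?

0

State sequence: 0 -q-> 5 -p-> 5 -q-> 0 -p-> 5 -q-> 0 -p-> 5 -p-> 5 -q-> 0 -p-> 5 -q-> 0

After reading 10 characters, N is in state 0.
(This kind of state-tracing is the core of the pumping-lemma construction: with 6 states, pigeonhole forces a repeat within the first 6 steps.)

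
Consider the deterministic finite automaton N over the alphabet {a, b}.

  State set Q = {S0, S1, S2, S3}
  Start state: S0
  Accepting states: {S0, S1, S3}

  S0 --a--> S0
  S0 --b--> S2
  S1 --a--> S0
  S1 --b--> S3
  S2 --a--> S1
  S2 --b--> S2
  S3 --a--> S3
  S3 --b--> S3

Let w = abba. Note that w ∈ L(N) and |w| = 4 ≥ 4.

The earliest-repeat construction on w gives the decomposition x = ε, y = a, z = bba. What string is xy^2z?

aabba

xy^2z = ε·a·a·bba = aabba.
Reading y = a takes N from S0 back to S0, so after x·y·y the machine is still in S0, and z then leads to the accepting state S1. Hence aabba ∈ L(N).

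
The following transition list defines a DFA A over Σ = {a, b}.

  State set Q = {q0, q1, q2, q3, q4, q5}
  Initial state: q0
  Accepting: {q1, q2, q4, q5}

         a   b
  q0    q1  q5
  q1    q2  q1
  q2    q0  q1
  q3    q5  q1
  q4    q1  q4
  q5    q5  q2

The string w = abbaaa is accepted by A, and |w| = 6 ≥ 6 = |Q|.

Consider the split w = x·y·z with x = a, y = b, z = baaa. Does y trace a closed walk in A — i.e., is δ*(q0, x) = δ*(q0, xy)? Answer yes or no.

yes

State sequence: q0 -a-> q1 -b-> q1

After x (step 1): q1. After xy (step 2): q1.
They match, so y = b drives A around a cycle from q1 back to itself; pumping y any number of times keeps A in q1 before reading z, and xyⁱz ∈ L(A) for every i ≥ 0.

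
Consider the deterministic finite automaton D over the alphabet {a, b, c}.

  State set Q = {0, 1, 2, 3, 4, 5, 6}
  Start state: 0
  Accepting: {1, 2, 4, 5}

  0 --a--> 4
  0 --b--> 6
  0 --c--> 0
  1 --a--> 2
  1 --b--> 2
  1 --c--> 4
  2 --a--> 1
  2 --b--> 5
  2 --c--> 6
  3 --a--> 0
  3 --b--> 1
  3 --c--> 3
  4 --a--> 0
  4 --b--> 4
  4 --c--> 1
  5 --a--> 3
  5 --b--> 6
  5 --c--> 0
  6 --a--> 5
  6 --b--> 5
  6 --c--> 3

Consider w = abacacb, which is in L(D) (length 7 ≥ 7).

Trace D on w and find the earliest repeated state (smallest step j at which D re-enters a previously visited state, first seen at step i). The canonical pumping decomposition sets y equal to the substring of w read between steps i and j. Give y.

b

Run of D on w = a b a c a c b:
  step 0: 0  (start)
  step 1: 4  (read a: 0→4)
  step 2: 4  (read b: 4→4)   ← first repeat (4 seen earlier)
  step 3: 0  (read a: 4→0)
  step 4: 0  (read c: 0→0)
  step 5: 4  (read a: 0→4)
  step 6: 1  (read c: 4→1)
  step 7: 2  (read b: 1→2)

So i = 1, j = 2, giving x = w[0:1] = a, y = w[1:2] = b, z = w[2:7] = acacb.
Check: |xy| = 2 ≤ 7 and |y| = 1 ≥ 1. Reading y takes D from 4 back to 4, so every xyⁱz is accepted.
Since D has 7 states, any run of length ≥ 7 visits 7+1 states, so by pigeonhole some state repeats within the first 7 steps — that repeat gives the pumpable loop.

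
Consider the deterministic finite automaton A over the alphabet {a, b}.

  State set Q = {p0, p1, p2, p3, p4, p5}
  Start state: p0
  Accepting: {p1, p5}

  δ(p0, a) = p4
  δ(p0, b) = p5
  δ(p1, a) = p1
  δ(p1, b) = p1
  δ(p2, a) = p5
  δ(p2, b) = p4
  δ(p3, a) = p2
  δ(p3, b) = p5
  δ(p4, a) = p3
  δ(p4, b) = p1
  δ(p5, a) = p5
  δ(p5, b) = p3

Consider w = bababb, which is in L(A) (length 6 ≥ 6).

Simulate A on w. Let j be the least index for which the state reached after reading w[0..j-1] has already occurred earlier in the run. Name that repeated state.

p5

State sequence: p0 -b-> p5 -a-> p5 -b-> p3 -a-> p2 -b-> p4 -b-> p1
First repeat at step 2: p5 was already visited.

The earliest repeat is at step j = 2: A is in p5, which it already visited at step i = 1.
Since A has 6 states, any run of length ≥ 6 visits 6+1 states, so by pigeonhole some state repeats within the first 6 steps — that repeat gives the pumpable loop.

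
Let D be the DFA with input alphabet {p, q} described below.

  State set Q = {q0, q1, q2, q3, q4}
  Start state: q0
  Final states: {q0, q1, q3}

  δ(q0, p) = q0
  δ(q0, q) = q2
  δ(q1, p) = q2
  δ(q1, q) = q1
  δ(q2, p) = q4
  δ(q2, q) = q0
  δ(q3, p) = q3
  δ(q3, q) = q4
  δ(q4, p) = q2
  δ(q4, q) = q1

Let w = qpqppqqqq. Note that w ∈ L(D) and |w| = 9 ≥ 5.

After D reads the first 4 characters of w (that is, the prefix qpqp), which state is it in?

State sequence: q0 -q-> q2 -p-> q4 -q-> q1 -p-> q2

After reading 4 characters, D is in state q2.

q2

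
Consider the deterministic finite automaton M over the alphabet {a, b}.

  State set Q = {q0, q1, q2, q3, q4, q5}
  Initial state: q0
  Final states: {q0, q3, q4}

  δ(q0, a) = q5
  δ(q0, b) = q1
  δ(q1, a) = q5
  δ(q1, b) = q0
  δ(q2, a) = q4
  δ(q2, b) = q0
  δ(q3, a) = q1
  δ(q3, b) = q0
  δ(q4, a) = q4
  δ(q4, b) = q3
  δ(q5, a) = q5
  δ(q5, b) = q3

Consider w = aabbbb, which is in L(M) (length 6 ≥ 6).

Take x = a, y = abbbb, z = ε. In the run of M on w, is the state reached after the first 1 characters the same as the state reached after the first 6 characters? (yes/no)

no

State sequence: q0 -a-> q5 -a-> q5 -b-> q3 -b-> q0 -b-> q1 -b-> q0

After x (step 1): q5. After xy (step 6): q0.
They differ (q5 ≠ q0), so y is not a cycle from the state after x; this split is not the one the pumping-lemma construction produces, and pumping y need not keep the string in L(M).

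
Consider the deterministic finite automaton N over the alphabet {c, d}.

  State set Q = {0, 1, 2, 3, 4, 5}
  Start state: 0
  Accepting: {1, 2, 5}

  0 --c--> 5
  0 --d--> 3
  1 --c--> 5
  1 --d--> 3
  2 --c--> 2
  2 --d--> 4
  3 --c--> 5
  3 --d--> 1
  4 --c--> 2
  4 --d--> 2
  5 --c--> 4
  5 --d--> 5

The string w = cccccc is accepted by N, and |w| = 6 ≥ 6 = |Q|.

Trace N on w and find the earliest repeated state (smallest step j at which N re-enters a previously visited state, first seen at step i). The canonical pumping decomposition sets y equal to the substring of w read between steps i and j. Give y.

Run of N on w = c c c c c c:
  step 0: 0  (start)
  step 1: 5  (read c: 0→5)
  step 2: 4  (read c: 5→4)
  step 3: 2  (read c: 4→2)
  step 4: 2  (read c: 2→2)   ← first repeat (2 seen earlier)
  step 5: 2  (read c: 2→2)
  step 6: 2  (read c: 2→2)

So i = 3, j = 4, giving x = w[0:3] = ccc, y = w[3:4] = c, z = w[4:6] = cc.
Check: |xy| = 4 ≤ 6 and |y| = 1 ≥ 1. Reading y takes N from 2 back to 2, so every xyⁱz is accepted.

c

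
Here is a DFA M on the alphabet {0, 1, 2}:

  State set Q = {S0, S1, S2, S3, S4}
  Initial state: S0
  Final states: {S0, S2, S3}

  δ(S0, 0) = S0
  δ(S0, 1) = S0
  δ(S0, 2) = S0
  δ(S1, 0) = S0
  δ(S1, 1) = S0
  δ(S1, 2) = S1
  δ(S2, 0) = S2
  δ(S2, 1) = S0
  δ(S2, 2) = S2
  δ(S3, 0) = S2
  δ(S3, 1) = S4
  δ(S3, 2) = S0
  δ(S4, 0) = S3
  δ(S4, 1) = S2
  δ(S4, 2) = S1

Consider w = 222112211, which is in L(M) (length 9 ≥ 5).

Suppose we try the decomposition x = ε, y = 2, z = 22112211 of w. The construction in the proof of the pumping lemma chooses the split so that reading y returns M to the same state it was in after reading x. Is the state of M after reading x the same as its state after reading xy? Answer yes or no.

Run of M on the first 1 characters of w = 2:
  step 0: S0  (start)
  step 1: S0  (read 2: S0→S0)

After x (step 0): S0. After xy (step 1): S0.
They match, so y = 2 drives M around a cycle from S0 back to itself; pumping y any number of times keeps M in S0 before reading z, and xyⁱz ∈ L(M) for every i ≥ 0.

yes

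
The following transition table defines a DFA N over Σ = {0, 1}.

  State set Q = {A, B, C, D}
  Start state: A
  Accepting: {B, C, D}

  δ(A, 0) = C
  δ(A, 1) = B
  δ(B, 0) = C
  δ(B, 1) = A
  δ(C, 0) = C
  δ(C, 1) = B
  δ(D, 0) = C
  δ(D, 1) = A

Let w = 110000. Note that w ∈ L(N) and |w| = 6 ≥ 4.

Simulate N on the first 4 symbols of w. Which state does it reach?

C

State sequence: A -1-> B -1-> A -0-> C -0-> C

After reading 4 characters, N is in state C.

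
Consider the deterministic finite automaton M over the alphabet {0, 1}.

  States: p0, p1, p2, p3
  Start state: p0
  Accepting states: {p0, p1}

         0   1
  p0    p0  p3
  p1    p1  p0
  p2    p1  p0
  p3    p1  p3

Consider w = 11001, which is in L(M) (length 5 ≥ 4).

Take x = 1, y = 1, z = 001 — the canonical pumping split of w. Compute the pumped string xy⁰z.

1001

xy⁰z = xz = 1·001 = 1001.
Reading y = 1 takes M from p3 back to p3, so after x the machine is still in p3, and z then leads to the accepting state p0. Hence 1001 ∈ L(M).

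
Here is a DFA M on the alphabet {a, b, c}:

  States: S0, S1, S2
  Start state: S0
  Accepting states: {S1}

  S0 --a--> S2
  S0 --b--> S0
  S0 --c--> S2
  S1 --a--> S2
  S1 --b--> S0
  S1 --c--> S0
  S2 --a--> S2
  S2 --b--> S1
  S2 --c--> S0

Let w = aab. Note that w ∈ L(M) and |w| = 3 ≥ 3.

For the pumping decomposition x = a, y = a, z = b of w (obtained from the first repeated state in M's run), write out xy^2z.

xy^2z = a·a·a·b = aaab.
Reading y = a takes M from S2 back to S2, so after x·y·y the machine is still in S2, and z then leads to the accepting state S1. Hence aaab ∈ L(M).

aaab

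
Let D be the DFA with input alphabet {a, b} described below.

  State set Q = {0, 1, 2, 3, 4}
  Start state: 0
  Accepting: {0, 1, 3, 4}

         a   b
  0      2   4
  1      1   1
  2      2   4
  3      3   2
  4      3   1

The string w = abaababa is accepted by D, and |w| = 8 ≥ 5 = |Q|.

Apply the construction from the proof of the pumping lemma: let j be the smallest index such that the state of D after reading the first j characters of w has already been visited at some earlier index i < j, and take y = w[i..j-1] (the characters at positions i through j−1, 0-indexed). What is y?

a

Run of D on w = a b a a b a b a:
  step 0: 0  (start)
  step 1: 2  (read a: 0→2)
  step 2: 4  (read b: 2→4)
  step 3: 3  (read a: 4→3)
  step 4: 3  (read a: 3→3)   ← first repeat (3 seen earlier)
  step 5: 2  (read b: 3→2)
  step 6: 2  (read a: 2→2)
  step 7: 4  (read b: 2→4)
  step 8: 3  (read a: 4→3)

So i = 3, j = 4, giving x = w[0:3] = aba, y = w[3:4] = a, z = w[4:8] = baba.
Check: |xy| = 4 ≤ 5 and |y| = 1 ≥ 1. Reading y takes D from 3 back to 3, so every xyⁱz is accepted.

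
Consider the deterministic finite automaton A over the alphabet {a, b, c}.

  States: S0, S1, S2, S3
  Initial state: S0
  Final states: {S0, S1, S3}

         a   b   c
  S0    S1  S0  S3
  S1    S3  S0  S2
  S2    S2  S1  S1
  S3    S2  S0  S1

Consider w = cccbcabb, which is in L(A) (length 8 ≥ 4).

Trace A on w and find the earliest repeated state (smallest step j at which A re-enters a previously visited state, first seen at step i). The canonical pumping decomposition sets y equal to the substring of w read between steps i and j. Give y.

State sequence: S0 -c-> S3 -c-> S1 -c-> S2 -b-> S1 -c-> S2 -a-> S2 -b-> S1 -b-> S0
First repeat at step 4: S1 was already visited.

So i = 2, j = 4, giving x = w[0:2] = cc, y = w[2:4] = cb, z = w[4:8] = cabb.
Check: |xy| = 4 ≤ 4 and |y| = 2 ≥ 1. Reading y takes A from S1 back to S1, so every xyⁱz is accepted.
Since A has 4 states, any run of length ≥ 4 visits 4+1 states, so by pigeonhole some state repeats within the first 4 steps — that repeat gives the pumpable loop.

cb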